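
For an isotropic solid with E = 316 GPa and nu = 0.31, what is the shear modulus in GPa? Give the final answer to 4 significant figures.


G = E / (2*(1+nu))
G = 316 / (2*(1+0.31))
G = 120.6 GPa


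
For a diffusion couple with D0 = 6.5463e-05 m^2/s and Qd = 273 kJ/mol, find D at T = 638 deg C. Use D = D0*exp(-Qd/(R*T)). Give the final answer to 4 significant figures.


D = D0 * exp(-Qd / (R*T))
T = 911.15 K
D = 6.5463e-05 * exp(-273e3 / (8.314 * 911.15))
D = 1.462e-20 m^2/s


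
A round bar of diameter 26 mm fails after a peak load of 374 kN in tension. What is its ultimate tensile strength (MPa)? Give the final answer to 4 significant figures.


A0 = pi*(d/2)^2 = pi*(26/2)^2 = 530.929 mm^2
UTS = F_max / A0 = 374*1000 / 530.929
UTS = 704.4 MPa


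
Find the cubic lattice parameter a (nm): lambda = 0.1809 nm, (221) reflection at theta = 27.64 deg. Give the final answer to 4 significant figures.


d = lambda / (2*sin(theta))
d = 0.1809 / (2*sin(27.64 deg))
d = 0.194971 nm
a = d * sqrt(h^2+k^2+l^2) = 0.194971 * sqrt(9)
a = 0.5849 nm


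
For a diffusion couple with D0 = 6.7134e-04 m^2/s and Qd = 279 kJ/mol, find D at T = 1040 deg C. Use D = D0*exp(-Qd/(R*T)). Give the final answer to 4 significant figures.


D = D0 * exp(-Qd / (R*T))
T = 1313.15 K
D = 6.7134e-04 * exp(-279e3 / (8.314 * 1313.15))
D = 5.351e-15 m^2/s


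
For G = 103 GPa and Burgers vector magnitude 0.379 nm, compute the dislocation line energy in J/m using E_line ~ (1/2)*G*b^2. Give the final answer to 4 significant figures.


E = G*b^2/2
b = 0.379 nm = 3.79e-10 m
G = 103 GPa = 1.03e+11 Pa
E = 0.5 * 1.03e+11 * (3.79e-10)^2
E = 7.398e-09 J/m


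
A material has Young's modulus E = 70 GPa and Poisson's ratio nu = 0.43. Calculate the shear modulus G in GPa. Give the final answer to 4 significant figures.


G = E / (2*(1+nu))
G = 70 / (2*(1+0.43))
G = 24.48 GPa


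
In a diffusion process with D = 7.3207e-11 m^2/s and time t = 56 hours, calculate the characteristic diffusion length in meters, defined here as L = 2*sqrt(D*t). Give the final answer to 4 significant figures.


t = 56 hr = 201600 s
Diffusion length = 2*sqrt(D*t)
= 2*sqrt(7.3207e-11 * 201600)
= 7.683e-03 m


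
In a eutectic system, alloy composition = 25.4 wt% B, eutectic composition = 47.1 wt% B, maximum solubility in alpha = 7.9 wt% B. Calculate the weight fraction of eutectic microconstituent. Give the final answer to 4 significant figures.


f_primary = (C_e - C0) / (C_e - C_alpha_max)
f_primary = (47.1 - 25.4) / (47.1 - 7.9)
f_primary = 0.553571
f_eutectic = 1 - 0.553571 = 0.4464


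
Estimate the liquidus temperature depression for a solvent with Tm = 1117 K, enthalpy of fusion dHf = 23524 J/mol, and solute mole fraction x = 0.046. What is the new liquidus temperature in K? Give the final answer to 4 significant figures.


dT = R*Tm^2*x / dHf
dT = 8.314 * 1117^2 * 0.046 / 23524
dT = 20.2844 K
T_new = 1117 - 20.2844 = 1097 K


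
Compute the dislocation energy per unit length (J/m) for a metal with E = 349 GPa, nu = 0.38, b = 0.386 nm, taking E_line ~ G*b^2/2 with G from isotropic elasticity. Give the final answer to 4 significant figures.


Step 1: G = E / (2*(1+nu))
G = 349 / (2*(1+0.38)) = 126.449 GPa = 1.26449e+11 Pa
Step 2: E_line = G*b^2/2
b = 0.386 nm = 3.86e-10 m
E_line = 0.5 * 1.26449e+11 * (3.86e-10)^2 = 9.42e-09 J/m


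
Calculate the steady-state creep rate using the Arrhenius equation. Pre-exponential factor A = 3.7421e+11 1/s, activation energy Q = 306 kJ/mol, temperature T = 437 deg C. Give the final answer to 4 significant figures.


rate = A * exp(-Q / (R*T))
T = 437 + 273.15 = 710.15 K
rate = 3.7421e+11 * exp(-306e3 / (8.314 * 710.15))
rate = 1.161e-11 1/s


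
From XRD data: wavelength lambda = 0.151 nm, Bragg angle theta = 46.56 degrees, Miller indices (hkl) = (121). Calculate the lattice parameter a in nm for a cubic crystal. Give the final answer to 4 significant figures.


d = lambda / (2*sin(theta))
d = 0.151 / (2*sin(46.56 deg))
d = 0.103981 nm
a = d * sqrt(h^2+k^2+l^2) = 0.103981 * sqrt(6)
a = 0.2547 nm


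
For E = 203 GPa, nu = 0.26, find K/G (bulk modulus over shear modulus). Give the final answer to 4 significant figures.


G = E / (2*(1+nu))
G = 203 / (2*(1+0.26)) = 80.5556 GPa
K = E / (3*(1-2*nu))
K = 203 / (3*(1-2*0.26)) = 140.972 GPa
K/G = 140.972 / 80.5556 = 1.75


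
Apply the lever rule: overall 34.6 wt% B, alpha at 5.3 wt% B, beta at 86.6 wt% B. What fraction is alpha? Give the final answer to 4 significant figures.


f_alpha = (C_beta - C0) / (C_beta - C_alpha)
f_alpha = (86.6 - 34.6) / (86.6 - 5.3)
f_alpha = 0.6396


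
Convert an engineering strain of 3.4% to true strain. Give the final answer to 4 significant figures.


epsilon_true = ln(1 + epsilon_eng)
epsilon_true = ln(1 + 0.034)
epsilon_true = 0.03343


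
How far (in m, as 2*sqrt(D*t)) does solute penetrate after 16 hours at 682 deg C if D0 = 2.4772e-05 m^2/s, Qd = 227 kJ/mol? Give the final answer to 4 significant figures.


Step 1: D = D0 * exp(-Qd/(R*T))
T = 955.15 K
D = 2.4772e-05 * exp(-227e3 / (8.314 * 955.15)) = 9.5385e-18 m^2/s
Step 2: L = 2*sqrt(D*t)
t = 16 h = 57600 s
L = 2*sqrt(9.5385e-18 * 57600) = 1.482e-06 m


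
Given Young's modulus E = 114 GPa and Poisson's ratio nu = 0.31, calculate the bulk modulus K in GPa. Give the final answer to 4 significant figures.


K = E / (3*(1-2*nu))
K = 114 / (3*(1-2*0.31))
K = 100 GPa


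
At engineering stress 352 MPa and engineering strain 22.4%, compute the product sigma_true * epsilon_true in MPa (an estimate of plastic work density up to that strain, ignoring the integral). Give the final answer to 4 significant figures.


sigma_true = sigma_eng * (1 + epsilon_eng)
sigma_true = 352 * (1 + 0.224) = 430.848 MPa
epsilon_true = ln(1 + epsilon_eng)
epsilon_true = ln(1 + 0.224) = 0.202124
sigma_true * epsilon_true = 430.848 * 0.202124 = 87.08 MPa


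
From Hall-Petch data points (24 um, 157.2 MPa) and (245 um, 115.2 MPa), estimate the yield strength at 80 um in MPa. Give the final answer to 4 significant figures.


sigma_y = sigma0 + k / sqrt(d)
1/sqrt(d1) = 1/sqrt(2.4e-05) = 204.124;  1/sqrt(d2) = 63.8877
k = (sigma1 - sigma2) / (1/sqrt(d1) - 1/sqrt(d2)) = (157.2 - 115.2) / (204.124 - 63.8877) = 0.299494 MPa*m^0.5
sigma0 = sigma1 - k/sqrt(d1) = 157.2 - 0.299494*204.124 = 96.066 MPa
sigma_y(d3) = 96.066 + 0.299494 / sqrt(8e-05) = 129.6 MPa


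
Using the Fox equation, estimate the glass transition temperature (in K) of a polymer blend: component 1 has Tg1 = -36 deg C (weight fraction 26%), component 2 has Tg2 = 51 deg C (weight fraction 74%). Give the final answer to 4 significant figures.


1/Tg = w1/Tg1 + w2/Tg2 (in Kelvin)
Tg1 = 237.15 K, Tg2 = 324.15 K
1/Tg = 0.26/237.15 + 0.74/324.15
Tg = 295.9 K


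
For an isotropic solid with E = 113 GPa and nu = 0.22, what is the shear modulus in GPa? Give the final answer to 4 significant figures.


G = E / (2*(1+nu))
G = 113 / (2*(1+0.22))
G = 46.31 GPa


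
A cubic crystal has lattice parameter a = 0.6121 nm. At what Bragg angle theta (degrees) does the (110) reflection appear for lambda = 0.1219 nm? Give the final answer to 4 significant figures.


d = a / sqrt(h^2+k^2+l^2)
d = 0.6121 / sqrt(2) = 0.43282 nm
lambda = 2*d*sin(theta)  =>  sin(theta) = lambda / (2*d)
sin(theta) = 0.1219 / (2 * 0.43282) = 0.140821
theta = 8.095 deg


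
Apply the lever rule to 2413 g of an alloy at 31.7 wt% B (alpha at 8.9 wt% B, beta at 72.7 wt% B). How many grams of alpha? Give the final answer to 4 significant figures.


f_alpha = (C_beta - C0) / (C_beta - C_alpha)
f_alpha = (72.7 - 31.7) / (72.7 - 8.9) = 0.642633
m_alpha = f_alpha * m_total = 0.642633 * 2413 = 1551 g


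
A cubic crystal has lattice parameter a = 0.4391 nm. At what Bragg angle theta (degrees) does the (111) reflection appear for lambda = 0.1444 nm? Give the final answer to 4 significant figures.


d = a / sqrt(h^2+k^2+l^2)
d = 0.4391 / sqrt(3) = 0.253515 nm
lambda = 2*d*sin(theta)  =>  sin(theta) = lambda / (2*d)
sin(theta) = 0.1444 / (2 * 0.253515) = 0.284796
theta = 16.55 deg


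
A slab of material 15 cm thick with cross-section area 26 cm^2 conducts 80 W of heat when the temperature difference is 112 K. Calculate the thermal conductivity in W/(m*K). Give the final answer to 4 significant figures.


k = Q*L / (A*dT)
L = 0.15 m, A = 2.6e-03 m^2
k = 80 * 0.15 / (2.6e-03 * 112)
k = 41.21 W/(m*K)


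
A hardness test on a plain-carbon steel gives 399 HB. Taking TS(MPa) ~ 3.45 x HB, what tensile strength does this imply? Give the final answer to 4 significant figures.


TS (MPa) = 3.45 * HB
TS = 3.45 * 399
TS = 1377 MPa


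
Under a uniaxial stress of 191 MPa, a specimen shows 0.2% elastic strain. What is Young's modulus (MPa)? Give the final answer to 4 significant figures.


E = sigma / epsilon
epsilon = 0.2% = 2e-03
E = 191 / 2e-03
E = 95500 MPa


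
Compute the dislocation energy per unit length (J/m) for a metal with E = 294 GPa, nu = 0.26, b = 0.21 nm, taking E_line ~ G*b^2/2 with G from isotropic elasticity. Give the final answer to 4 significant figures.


Step 1: G = E / (2*(1+nu))
G = 294 / (2*(1+0.26)) = 116.667 GPa = 1.16667e+11 Pa
Step 2: E_line = G*b^2/2
b = 0.21 nm = 2.1e-10 m
E_line = 0.5 * 1.16667e+11 * (2.1e-10)^2 = 2.573e-09 J/m


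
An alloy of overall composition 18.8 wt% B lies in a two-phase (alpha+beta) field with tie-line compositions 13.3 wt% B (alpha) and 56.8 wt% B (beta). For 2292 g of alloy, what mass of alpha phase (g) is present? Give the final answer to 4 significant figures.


f_alpha = (C_beta - C0) / (C_beta - C_alpha)
f_alpha = (56.8 - 18.8) / (56.8 - 13.3) = 0.873563
m_alpha = f_alpha * m_total = 0.873563 * 2292 = 2002 g


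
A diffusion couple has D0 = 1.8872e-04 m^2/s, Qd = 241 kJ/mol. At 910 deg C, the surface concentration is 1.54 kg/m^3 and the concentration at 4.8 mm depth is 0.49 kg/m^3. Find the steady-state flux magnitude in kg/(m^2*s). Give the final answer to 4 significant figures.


Step 1: D = D0 * exp(-Qd/(R*T))
T = 910 + 273.15 = 1183.15 K
D = 1.8872e-04 * exp(-241e3 / (8.314 * 1183.15)) = 4.32091e-15 m^2/s
Step 2: J = D * (C1 - C2) / dx
J = 4.32091e-15 * (1.54 - 0.49) / 4.8e-03
J = 9.452e-13 kg/(m^2*s)


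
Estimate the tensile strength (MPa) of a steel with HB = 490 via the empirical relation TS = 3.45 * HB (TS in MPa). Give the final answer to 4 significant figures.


TS (MPa) = 3.45 * HB
TS = 3.45 * 490
TS = 1691 MPa


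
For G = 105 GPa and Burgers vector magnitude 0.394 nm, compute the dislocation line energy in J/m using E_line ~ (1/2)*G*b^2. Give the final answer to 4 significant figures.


E = G*b^2/2
b = 0.394 nm = 3.94e-10 m
G = 105 GPa = 1.05e+11 Pa
E = 0.5 * 1.05e+11 * (3.94e-10)^2
E = 8.15e-09 J/m


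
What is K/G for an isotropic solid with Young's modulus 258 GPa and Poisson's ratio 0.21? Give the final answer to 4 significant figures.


G = E / (2*(1+nu))
G = 258 / (2*(1+0.21)) = 106.612 GPa
K = E / (3*(1-2*nu))
K = 258 / (3*(1-2*0.21)) = 148.276 GPa
K/G = 148.276 / 106.612 = 1.391


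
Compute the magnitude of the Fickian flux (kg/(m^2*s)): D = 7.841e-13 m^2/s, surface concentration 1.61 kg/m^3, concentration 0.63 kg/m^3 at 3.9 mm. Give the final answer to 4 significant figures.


J = -D * (dC/dx) = D * (C1 - C2) / dx
J = 7.841e-13 * (1.61 - 0.63) / 3.9e-03
J = 1.97e-10 kg/(m^2*s)


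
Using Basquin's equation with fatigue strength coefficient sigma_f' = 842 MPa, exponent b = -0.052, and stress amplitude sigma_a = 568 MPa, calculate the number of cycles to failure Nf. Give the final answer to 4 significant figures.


sigma_a = sigma_f' * (2*Nf)^b
2*Nf = (sigma_a / sigma_f')^(1/b)
2*Nf = (568 / 842)^(1/-0.052)
2*Nf = 1939.83
Nf = 969.9 cycles


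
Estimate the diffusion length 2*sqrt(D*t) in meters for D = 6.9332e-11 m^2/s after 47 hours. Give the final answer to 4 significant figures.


t = 47 hr = 169200 s
Diffusion length = 2*sqrt(D*t)
= 2*sqrt(6.9332e-11 * 169200)
= 6.85e-03 m


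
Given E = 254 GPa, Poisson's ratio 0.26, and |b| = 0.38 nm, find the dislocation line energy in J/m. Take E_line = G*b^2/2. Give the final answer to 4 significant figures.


Step 1: G = E / (2*(1+nu))
G = 254 / (2*(1+0.26)) = 100.794 GPa = 1.00794e+11 Pa
Step 2: E_line = G*b^2/2
b = 0.38 nm = 3.8e-10 m
E_line = 0.5 * 1.00794e+11 * (3.8e-10)^2 = 7.277e-09 J/m


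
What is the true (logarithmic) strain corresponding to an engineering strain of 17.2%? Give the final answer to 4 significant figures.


epsilon_true = ln(1 + epsilon_eng)
epsilon_true = ln(1 + 0.172)
epsilon_true = 0.1587


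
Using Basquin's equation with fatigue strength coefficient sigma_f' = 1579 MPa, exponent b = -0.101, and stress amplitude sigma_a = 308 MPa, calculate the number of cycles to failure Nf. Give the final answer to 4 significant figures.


sigma_a = sigma_f' * (2*Nf)^b
2*Nf = (sigma_a / sigma_f')^(1/b)
2*Nf = (308 / 1579)^(1/-0.101)
2*Nf = 1.06668e+07
Nf = 5.333e+06 cycles


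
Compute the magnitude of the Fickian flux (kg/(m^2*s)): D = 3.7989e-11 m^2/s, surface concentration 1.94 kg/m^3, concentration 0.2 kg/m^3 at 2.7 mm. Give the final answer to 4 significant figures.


J = -D * (dC/dx) = D * (C1 - C2) / dx
J = 3.7989e-11 * (1.94 - 0.2) / 2.7e-03
J = 2.448e-08 kg/(m^2*s)


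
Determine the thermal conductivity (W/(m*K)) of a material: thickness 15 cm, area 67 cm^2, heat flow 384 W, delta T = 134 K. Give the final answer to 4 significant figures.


k = Q*L / (A*dT)
L = 0.15 m, A = 6.7e-03 m^2
k = 384 * 0.15 / (6.7e-03 * 134)
k = 64.16 W/(m*K)


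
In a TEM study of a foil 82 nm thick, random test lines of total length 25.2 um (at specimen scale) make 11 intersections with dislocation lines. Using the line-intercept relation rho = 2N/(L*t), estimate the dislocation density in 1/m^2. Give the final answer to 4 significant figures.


rho = 2N / (L * t)
L = 25.2 um = 2.52e-05 m, t = 82 nm = 8.2e-08 m
rho = 2 * 11 / (2.52e-05 * 8.2e-08)
rho = 1.065e+13 1/m^2


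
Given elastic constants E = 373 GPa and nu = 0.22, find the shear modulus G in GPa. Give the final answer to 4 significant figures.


G = E / (2*(1+nu))
G = 373 / (2*(1+0.22))
G = 152.9 GPa


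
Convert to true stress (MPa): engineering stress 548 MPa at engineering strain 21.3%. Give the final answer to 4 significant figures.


sigma_true = sigma_eng * (1 + epsilon_eng)
sigma_true = 548 * (1 + 0.213)
sigma_true = 664.7 MPa


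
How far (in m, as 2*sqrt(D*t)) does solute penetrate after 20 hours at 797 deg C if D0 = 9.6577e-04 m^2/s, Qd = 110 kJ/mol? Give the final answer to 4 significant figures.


Step 1: D = D0 * exp(-Qd/(R*T))
T = 1070.15 K
D = 9.6577e-04 * exp(-110e3 / (8.314 * 1070.15)) = 4.12588e-09 m^2/s
Step 2: L = 2*sqrt(D*t)
t = 20 h = 72000 s
L = 2*sqrt(4.12588e-09 * 72000) = 0.03447 m


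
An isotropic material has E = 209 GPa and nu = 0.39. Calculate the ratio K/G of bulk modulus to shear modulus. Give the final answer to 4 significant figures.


G = E / (2*(1+nu))
G = 209 / (2*(1+0.39)) = 75.1799 GPa
K = E / (3*(1-2*nu))
K = 209 / (3*(1-2*0.39)) = 316.667 GPa
K/G = 316.667 / 75.1799 = 4.212


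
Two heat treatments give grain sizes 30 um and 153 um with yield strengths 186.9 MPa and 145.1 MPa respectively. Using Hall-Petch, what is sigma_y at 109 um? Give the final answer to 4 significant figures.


sigma_y = sigma0 + k / sqrt(d)
1/sqrt(d1) = 1/sqrt(3e-05) = 182.574;  1/sqrt(d2) = 80.8452
k = (sigma1 - sigma2) / (1/sqrt(d1) - 1/sqrt(d2)) = (186.9 - 145.1) / (182.574 - 80.8452) = 0.410896 MPa*m^0.5
sigma0 = sigma1 - k/sqrt(d1) = 186.9 - 0.410896*182.574 = 111.881 MPa
sigma_y(d3) = 111.881 + 0.410896 / sqrt(1.09e-04) = 151.2 MPa


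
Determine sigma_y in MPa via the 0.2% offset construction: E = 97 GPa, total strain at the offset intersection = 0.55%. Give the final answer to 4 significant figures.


Offset strain = 0.002
Elastic strain at yield = total_strain - offset = 5.5e-03 - 0.002 = 3.5e-03
sigma_y = E * elastic_strain = 97000 * 3.5e-03
sigma_y = 339.5 MPa


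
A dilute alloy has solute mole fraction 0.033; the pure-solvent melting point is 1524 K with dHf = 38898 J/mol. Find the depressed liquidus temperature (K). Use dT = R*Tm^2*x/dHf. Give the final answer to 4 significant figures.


dT = R*Tm^2*x / dHf
dT = 8.314 * 1524^2 * 0.033 / 38898
dT = 16.382 K
T_new = 1524 - 16.382 = 1508 K


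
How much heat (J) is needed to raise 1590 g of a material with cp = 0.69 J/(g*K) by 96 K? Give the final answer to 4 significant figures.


Q = m * cp * dT
Q = 1590 * 0.69 * 96
Q = 105300 J


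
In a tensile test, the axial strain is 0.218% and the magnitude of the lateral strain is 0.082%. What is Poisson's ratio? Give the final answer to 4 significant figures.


nu = -epsilon_lat / epsilon_axial
Lateral strain is contraction (negative), so using magnitudes:
nu = 0.082 / 0.218
nu = 0.3761


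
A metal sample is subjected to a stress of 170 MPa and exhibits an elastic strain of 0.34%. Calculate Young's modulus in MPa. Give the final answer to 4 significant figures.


E = sigma / epsilon
epsilon = 0.34% = 3.4e-03
E = 170 / 3.4e-03
E = 50000 MPa


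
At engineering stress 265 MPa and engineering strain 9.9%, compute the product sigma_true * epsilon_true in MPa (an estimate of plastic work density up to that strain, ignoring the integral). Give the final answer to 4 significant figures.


sigma_true = sigma_eng * (1 + epsilon_eng)
sigma_true = 265 * (1 + 0.099) = 291.235 MPa
epsilon_true = ln(1 + epsilon_eng)
epsilon_true = ln(1 + 0.099) = 0.0944007
sigma_true * epsilon_true = 291.235 * 0.0944007 = 27.49 MPa


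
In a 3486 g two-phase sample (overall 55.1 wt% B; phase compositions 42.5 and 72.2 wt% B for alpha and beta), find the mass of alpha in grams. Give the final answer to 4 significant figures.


f_alpha = (C_beta - C0) / (C_beta - C_alpha)
f_alpha = (72.2 - 55.1) / (72.2 - 42.5) = 0.575758
m_alpha = f_alpha * m_total = 0.575758 * 3486 = 2007 g


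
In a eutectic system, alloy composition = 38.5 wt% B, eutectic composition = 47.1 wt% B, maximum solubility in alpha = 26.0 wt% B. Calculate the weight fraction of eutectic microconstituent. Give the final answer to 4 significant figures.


f_primary = (C_e - C0) / (C_e - C_alpha_max)
f_primary = (47.1 - 38.5) / (47.1 - 26.0)
f_primary = 0.407583
f_eutectic = 1 - 0.407583 = 0.5924


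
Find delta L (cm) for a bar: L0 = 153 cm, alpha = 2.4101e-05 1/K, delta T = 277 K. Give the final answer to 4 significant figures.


dL = L0 * alpha * dT
dL = 153 * 2.4101e-05 * 277
dL = 1.021 cm


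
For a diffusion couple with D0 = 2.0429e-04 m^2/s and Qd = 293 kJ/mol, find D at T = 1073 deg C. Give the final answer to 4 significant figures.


D = D0 * exp(-Qd / (R*T))
T = 1346.15 K
D = 2.0429e-04 * exp(-293e3 / (8.314 * 1346.15))
D = 8.721e-16 m^2/s


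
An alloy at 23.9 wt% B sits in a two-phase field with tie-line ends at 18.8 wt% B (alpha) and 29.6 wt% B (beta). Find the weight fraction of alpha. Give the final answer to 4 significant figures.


f_alpha = (C_beta - C0) / (C_beta - C_alpha)
f_alpha = (29.6 - 23.9) / (29.6 - 18.8)
f_alpha = 0.5278


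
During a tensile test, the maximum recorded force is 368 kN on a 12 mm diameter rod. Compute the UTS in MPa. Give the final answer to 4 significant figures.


A0 = pi*(d/2)^2 = pi*(12/2)^2 = 113.097 mm^2
UTS = F_max / A0 = 368*1000 / 113.097
UTS = 3254 MPa


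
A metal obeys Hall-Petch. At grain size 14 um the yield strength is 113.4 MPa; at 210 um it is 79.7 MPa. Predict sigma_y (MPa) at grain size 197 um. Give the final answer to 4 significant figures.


sigma_y = sigma0 + k / sqrt(d)
1/sqrt(d1) = 1/sqrt(1.4e-05) = 267.261;  1/sqrt(d2) = 69.0066
k = (sigma1 - sigma2) / (1/sqrt(d1) - 1/sqrt(d2)) = (113.4 - 79.7) / (267.261 - 69.0066) = 0.169983 MPa*m^0.5
sigma0 = sigma1 - k/sqrt(d1) = 113.4 - 0.169983*267.261 = 67.97 MPa
sigma_y(d3) = 67.97 + 0.169983 / sqrt(1.97e-04) = 80.08 MPa


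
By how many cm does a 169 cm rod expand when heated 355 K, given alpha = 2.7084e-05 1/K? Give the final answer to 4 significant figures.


dL = L0 * alpha * dT
dL = 169 * 2.7084e-05 * 355
dL = 1.625 cm


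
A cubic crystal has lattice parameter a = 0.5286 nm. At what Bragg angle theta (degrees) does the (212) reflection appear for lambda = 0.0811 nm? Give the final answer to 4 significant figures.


d = a / sqrt(h^2+k^2+l^2)
d = 0.5286 / sqrt(9) = 0.1762 nm
lambda = 2*d*sin(theta)  =>  sin(theta) = lambda / (2*d)
sin(theta) = 0.0811 / (2 * 0.1762) = 0.230136
theta = 13.31 deg


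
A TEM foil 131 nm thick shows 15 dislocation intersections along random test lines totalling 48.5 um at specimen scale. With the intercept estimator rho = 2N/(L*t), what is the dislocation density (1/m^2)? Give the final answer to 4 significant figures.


rho = 2N / (L * t)
L = 48.5 um = 4.85e-05 m, t = 131 nm = 1.31e-07 m
rho = 2 * 15 / (4.85e-05 * 1.31e-07)
rho = 4.722e+12 1/m^2


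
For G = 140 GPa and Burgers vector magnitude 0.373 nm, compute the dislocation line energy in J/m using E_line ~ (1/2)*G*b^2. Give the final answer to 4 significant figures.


E = G*b^2/2
b = 0.373 nm = 3.73e-10 m
G = 140 GPa = 1.4e+11 Pa
E = 0.5 * 1.4e+11 * (3.73e-10)^2
E = 9.739e-09 J/m


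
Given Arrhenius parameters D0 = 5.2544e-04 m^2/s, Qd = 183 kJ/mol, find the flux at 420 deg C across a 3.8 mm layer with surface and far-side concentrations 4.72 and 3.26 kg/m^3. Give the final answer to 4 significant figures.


Step 1: D = D0 * exp(-Qd/(R*T))
T = 420 + 273.15 = 693.15 K
D = 5.2544e-04 * exp(-183e3 / (8.314 * 693.15)) = 8.50055e-18 m^2/s
Step 2: J = D * (C1 - C2) / dx
J = 8.50055e-18 * (4.72 - 3.26) / 3.8e-03
J = 3.266e-15 kg/(m^2*s)


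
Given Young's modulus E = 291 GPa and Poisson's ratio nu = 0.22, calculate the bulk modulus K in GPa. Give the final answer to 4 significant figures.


K = E / (3*(1-2*nu))
K = 291 / (3*(1-2*0.22))
K = 173.2 GPa


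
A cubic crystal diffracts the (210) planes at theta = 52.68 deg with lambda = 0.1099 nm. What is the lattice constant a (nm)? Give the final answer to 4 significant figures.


d = lambda / (2*sin(theta))
d = 0.1099 / (2*sin(52.68 deg))
d = 0.0690967 nm
a = d * sqrt(h^2+k^2+l^2) = 0.0690967 * sqrt(5)
a = 0.1545 nm


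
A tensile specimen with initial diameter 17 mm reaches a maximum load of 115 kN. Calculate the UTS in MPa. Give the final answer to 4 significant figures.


A0 = pi*(d/2)^2 = pi*(17/2)^2 = 226.98 mm^2
UTS = F_max / A0 = 115*1000 / 226.98
UTS = 506.7 MPa


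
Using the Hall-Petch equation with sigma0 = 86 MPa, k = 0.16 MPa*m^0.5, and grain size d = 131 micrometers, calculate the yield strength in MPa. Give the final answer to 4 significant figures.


sigma_y = sigma0 + k / sqrt(d)
d = 131 um = 1.31e-04 m
sigma_y = 86 + 0.16 / sqrt(1.31e-04)
sigma_y = 99.98 MPa


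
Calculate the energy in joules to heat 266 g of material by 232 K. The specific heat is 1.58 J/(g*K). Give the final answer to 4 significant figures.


Q = m * cp * dT
Q = 266 * 1.58 * 232
Q = 97500 J


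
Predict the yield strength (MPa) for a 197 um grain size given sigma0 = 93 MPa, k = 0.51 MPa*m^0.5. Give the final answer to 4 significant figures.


sigma_y = sigma0 + k / sqrt(d)
d = 197 um = 1.97e-04 m
sigma_y = 93 + 0.51 / sqrt(1.97e-04)
sigma_y = 129.3 MPa


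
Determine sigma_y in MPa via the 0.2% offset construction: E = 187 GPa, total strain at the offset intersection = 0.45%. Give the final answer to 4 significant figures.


Offset strain = 0.002
Elastic strain at yield = total_strain - offset = 4.5e-03 - 0.002 = 2.5e-03
sigma_y = E * elastic_strain = 187000 * 2.5e-03
sigma_y = 467.5 MPa


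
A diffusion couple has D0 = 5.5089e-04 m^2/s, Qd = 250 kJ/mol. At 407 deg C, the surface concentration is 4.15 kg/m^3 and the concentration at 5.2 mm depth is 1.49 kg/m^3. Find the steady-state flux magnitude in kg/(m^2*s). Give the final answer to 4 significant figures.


Step 1: D = D0 * exp(-Qd/(R*T))
T = 407 + 273.15 = 680.15 K
D = 5.5089e-04 * exp(-250e3 / (8.314 * 680.15)) = 3.47292e-23 m^2/s
Step 2: J = D * (C1 - C2) / dx
J = 3.47292e-23 * (4.15 - 1.49) / 5.2e-03
J = 1.777e-20 kg/(m^2*s)


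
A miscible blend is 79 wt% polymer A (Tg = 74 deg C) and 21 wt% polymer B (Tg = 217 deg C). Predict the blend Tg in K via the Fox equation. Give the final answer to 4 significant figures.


1/Tg = w1/Tg1 + w2/Tg2 (in Kelvin)
Tg1 = 347.15 K, Tg2 = 490.15 K
1/Tg = 0.79/347.15 + 0.21/490.15
Tg = 369.8 K


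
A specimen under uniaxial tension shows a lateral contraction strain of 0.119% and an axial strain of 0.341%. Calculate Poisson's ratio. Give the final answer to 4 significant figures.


nu = -epsilon_lat / epsilon_axial
Lateral strain is contraction (negative), so using magnitudes:
nu = 0.119 / 0.341
nu = 0.349


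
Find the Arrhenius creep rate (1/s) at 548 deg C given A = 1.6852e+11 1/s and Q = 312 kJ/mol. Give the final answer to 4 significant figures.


rate = A * exp(-Q / (R*T))
T = 548 + 273.15 = 821.15 K
rate = 1.6852e+11 * exp(-312e3 / (8.314 * 821.15))
rate = 2.394e-09 1/s


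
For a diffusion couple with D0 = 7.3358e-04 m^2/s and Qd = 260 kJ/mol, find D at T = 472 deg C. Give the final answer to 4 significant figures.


D = D0 * exp(-Qd / (R*T))
T = 745.15 K
D = 7.3358e-04 * exp(-260e3 / (8.314 * 745.15))
D = 4.354e-22 m^2/s


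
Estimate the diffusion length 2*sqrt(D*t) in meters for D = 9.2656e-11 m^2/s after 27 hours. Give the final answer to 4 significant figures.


t = 27 hr = 97200 s
Diffusion length = 2*sqrt(D*t)
= 2*sqrt(9.2656e-11 * 97200)
= 6.002e-03 m


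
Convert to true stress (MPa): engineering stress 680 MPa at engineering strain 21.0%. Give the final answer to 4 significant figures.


sigma_true = sigma_eng * (1 + epsilon_eng)
sigma_true = 680 * (1 + 0.21)
sigma_true = 822.8 MPa


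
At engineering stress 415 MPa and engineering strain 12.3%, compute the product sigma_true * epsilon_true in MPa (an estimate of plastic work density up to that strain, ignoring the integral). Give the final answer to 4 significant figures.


sigma_true = sigma_eng * (1 + epsilon_eng)
sigma_true = 415 * (1 + 0.123) = 466.045 MPa
epsilon_true = ln(1 + epsilon_eng)
epsilon_true = ln(1 + 0.123) = 0.116004
sigma_true * epsilon_true = 466.045 * 0.116004 = 54.06 MPa


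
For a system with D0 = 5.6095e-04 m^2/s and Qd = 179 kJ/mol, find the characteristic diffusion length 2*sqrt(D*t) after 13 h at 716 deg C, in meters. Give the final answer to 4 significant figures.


Step 1: D = D0 * exp(-Qd/(R*T))
T = 989.15 K
D = 5.6095e-04 * exp(-179e3 / (8.314 * 989.15)) = 1.97707e-13 m^2/s
Step 2: L = 2*sqrt(D*t)
t = 13 h = 46800 s
L = 2*sqrt(1.97707e-13 * 46800) = 1.924e-04 m


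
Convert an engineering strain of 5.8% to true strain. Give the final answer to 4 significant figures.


epsilon_true = ln(1 + epsilon_eng)
epsilon_true = ln(1 + 0.058)
epsilon_true = 0.05638


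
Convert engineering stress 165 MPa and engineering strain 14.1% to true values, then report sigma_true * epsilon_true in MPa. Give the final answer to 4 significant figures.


sigma_true = sigma_eng * (1 + epsilon_eng)
sigma_true = 165 * (1 + 0.141) = 188.265 MPa
epsilon_true = ln(1 + epsilon_eng)
epsilon_true = ln(1 + 0.141) = 0.131905
sigma_true * epsilon_true = 188.265 * 0.131905 = 24.83 MPa


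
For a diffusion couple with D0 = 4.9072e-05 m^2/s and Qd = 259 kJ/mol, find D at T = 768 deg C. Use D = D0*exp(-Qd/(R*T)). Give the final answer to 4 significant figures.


D = D0 * exp(-Qd / (R*T))
T = 1041.15 K
D = 4.9072e-05 * exp(-259e3 / (8.314 * 1041.15))
D = 4.969e-18 m^2/s


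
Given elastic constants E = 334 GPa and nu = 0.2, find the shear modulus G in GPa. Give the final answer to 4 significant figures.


G = E / (2*(1+nu))
G = 334 / (2*(1+0.2))
G = 139.2 GPa


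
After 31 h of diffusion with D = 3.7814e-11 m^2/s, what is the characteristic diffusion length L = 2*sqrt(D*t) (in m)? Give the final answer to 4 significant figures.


t = 31 hr = 111600 s
Diffusion length = 2*sqrt(D*t)
= 2*sqrt(3.7814e-11 * 111600)
= 4.109e-03 m


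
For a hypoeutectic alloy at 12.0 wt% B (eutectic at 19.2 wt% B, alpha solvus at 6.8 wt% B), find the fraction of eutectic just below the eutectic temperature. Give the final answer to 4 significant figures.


f_primary = (C_e - C0) / (C_e - C_alpha_max)
f_primary = (19.2 - 12.0) / (19.2 - 6.8)
f_primary = 0.580645
f_eutectic = 1 - 0.580645 = 0.4194


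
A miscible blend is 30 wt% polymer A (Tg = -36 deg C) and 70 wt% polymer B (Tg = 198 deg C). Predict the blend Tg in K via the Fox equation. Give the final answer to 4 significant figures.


1/Tg = w1/Tg1 + w2/Tg2 (in Kelvin)
Tg1 = 237.15 K, Tg2 = 471.15 K
1/Tg = 0.3/237.15 + 0.7/471.15
Tg = 363.5 K


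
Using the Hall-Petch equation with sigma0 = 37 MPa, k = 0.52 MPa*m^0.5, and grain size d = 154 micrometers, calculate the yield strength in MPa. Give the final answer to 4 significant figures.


sigma_y = sigma0 + k / sqrt(d)
d = 154 um = 1.54e-04 m
sigma_y = 37 + 0.52 / sqrt(1.54e-04)
sigma_y = 78.9 MPa


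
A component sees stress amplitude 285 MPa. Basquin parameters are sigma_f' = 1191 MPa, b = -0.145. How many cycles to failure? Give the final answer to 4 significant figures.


sigma_a = sigma_f' * (2*Nf)^b
2*Nf = (sigma_a / sigma_f')^(1/b)
2*Nf = (285 / 1191)^(1/-0.145)
2*Nf = 19196.4
Nf = 9598 cycles


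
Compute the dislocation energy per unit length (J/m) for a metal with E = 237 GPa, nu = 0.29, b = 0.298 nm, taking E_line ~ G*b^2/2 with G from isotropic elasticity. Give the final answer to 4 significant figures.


Step 1: G = E / (2*(1+nu))
G = 237 / (2*(1+0.29)) = 91.8605 GPa = 9.18605e+10 Pa
Step 2: E_line = G*b^2/2
b = 0.298 nm = 2.98e-10 m
E_line = 0.5 * 9.18605e+10 * (2.98e-10)^2 = 4.079e-09 J/m


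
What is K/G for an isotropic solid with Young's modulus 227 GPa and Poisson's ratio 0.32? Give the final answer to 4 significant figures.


G = E / (2*(1+nu))
G = 227 / (2*(1+0.32)) = 85.9848 GPa
K = E / (3*(1-2*nu))
K = 227 / (3*(1-2*0.32)) = 210.185 GPa
K/G = 210.185 / 85.9848 = 2.444


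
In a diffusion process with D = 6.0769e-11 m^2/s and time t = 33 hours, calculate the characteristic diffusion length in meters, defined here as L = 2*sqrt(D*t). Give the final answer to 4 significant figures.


t = 33 hr = 118800 s
Diffusion length = 2*sqrt(D*t)
= 2*sqrt(6.0769e-11 * 118800)
= 5.374e-03 m


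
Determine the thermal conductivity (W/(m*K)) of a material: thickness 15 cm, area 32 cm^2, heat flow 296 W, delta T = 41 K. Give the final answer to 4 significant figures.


k = Q*L / (A*dT)
L = 0.15 m, A = 3.2e-03 m^2
k = 296 * 0.15 / (3.2e-03 * 41)
k = 338.4 W/(m*K)


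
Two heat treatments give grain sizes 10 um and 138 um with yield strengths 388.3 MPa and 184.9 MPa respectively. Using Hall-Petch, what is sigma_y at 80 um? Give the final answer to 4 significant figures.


sigma_y = sigma0 + k / sqrt(d)
1/sqrt(d1) = 1/sqrt(1e-05) = 316.228;  1/sqrt(d2) = 85.1257
k = (sigma1 - sigma2) / (1/sqrt(d1) - 1/sqrt(d2)) = (388.3 - 184.9) / (316.228 - 85.1257) = 0.88013 MPa*m^0.5
sigma0 = sigma1 - k/sqrt(d1) = 388.3 - 0.88013*316.228 = 109.978 MPa
sigma_y(d3) = 109.978 + 0.88013 / sqrt(8e-05) = 208.4 MPa


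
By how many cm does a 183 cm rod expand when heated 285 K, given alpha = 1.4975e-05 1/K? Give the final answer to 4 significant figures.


dL = L0 * alpha * dT
dL = 183 * 1.4975e-05 * 285
dL = 0.781 cm


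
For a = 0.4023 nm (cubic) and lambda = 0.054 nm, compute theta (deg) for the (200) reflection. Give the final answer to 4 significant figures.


d = a / sqrt(h^2+k^2+l^2)
d = 0.4023 / sqrt(4) = 0.20115 nm
lambda = 2*d*sin(theta)  =>  sin(theta) = lambda / (2*d)
sin(theta) = 0.054 / (2 * 0.20115) = 0.134228
theta = 7.714 deg


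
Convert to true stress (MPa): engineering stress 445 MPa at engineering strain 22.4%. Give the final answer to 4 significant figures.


sigma_true = sigma_eng * (1 + epsilon_eng)
sigma_true = 445 * (1 + 0.224)
sigma_true = 544.7 MPa


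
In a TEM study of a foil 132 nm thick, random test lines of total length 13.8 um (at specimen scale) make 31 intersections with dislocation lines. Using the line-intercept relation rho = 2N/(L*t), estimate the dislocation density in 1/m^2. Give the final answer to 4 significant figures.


rho = 2N / (L * t)
L = 13.8 um = 1.38e-05 m, t = 132 nm = 1.32e-07 m
rho = 2 * 31 / (1.38e-05 * 1.32e-07)
rho = 3.404e+13 1/m^2


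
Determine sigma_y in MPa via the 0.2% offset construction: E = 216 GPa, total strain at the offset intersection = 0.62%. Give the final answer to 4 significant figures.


Offset strain = 0.002
Elastic strain at yield = total_strain - offset = 6.2e-03 - 0.002 = 4.2e-03
sigma_y = E * elastic_strain = 216000 * 4.2e-03
sigma_y = 907.2 MPa


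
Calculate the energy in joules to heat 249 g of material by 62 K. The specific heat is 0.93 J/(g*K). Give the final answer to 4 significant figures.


Q = m * cp * dT
Q = 249 * 0.93 * 62
Q = 14360 J


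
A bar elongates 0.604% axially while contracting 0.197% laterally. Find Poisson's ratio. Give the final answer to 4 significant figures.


nu = -epsilon_lat / epsilon_axial
Lateral strain is contraction (negative), so using magnitudes:
nu = 0.197 / 0.604
nu = 0.3262


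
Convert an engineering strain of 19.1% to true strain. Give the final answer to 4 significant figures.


epsilon_true = ln(1 + epsilon_eng)
epsilon_true = ln(1 + 0.191)
epsilon_true = 0.1748


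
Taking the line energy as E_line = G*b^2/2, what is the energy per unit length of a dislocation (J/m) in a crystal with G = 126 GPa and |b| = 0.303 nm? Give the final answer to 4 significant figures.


E = G*b^2/2
b = 0.303 nm = 3.03e-10 m
G = 126 GPa = 1.26e+11 Pa
E = 0.5 * 1.26e+11 * (3.03e-10)^2
E = 5.784e-09 J/m


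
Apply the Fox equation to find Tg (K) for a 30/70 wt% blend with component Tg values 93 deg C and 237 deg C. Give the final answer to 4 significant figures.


1/Tg = w1/Tg1 + w2/Tg2 (in Kelvin)
Tg1 = 366.15 K, Tg2 = 510.15 K
1/Tg = 0.3/366.15 + 0.7/510.15
Tg = 456.3 K


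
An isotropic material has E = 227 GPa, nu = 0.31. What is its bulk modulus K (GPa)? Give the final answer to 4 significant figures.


K = E / (3*(1-2*nu))
K = 227 / (3*(1-2*0.31))
K = 199.1 GPa


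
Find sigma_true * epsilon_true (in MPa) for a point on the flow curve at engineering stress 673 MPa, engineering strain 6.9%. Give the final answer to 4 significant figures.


sigma_true = sigma_eng * (1 + epsilon_eng)
sigma_true = 673 * (1 + 0.069) = 719.437 MPa
epsilon_true = ln(1 + epsilon_eng)
epsilon_true = ln(1 + 0.069) = 0.0667236
sigma_true * epsilon_true = 719.437 * 0.0667236 = 48 MPa


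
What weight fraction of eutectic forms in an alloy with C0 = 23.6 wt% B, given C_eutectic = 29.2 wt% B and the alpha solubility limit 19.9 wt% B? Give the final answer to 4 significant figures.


f_primary = (C_e - C0) / (C_e - C_alpha_max)
f_primary = (29.2 - 23.6) / (29.2 - 19.9)
f_primary = 0.602151
f_eutectic = 1 - 0.602151 = 0.3978


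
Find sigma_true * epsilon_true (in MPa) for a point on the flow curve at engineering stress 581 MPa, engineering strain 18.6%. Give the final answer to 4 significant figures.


sigma_true = sigma_eng * (1 + epsilon_eng)
sigma_true = 581 * (1 + 0.186) = 689.066 MPa
epsilon_true = ln(1 + epsilon_eng)
epsilon_true = ln(1 + 0.186) = 0.170586
sigma_true * epsilon_true = 689.066 * 0.170586 = 117.5 MPa


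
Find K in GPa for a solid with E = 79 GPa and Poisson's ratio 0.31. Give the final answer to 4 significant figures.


K = E / (3*(1-2*nu))
K = 79 / (3*(1-2*0.31))
K = 69.3 GPa


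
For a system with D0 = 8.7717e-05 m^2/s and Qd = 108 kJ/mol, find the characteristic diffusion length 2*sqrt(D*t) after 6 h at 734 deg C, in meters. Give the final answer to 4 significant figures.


Step 1: D = D0 * exp(-Qd/(R*T))
T = 1007.15 K
D = 8.7717e-05 * exp(-108e3 / (8.314 * 1007.15)) = 2.19578e-10 m^2/s
Step 2: L = 2*sqrt(D*t)
t = 6 h = 21600 s
L = 2*sqrt(2.19578e-10 * 21600) = 4.356e-03 m


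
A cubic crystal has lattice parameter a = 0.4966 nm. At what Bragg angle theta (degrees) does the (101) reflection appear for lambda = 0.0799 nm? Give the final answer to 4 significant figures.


d = a / sqrt(h^2+k^2+l^2)
d = 0.4966 / sqrt(2) = 0.351149 nm
lambda = 2*d*sin(theta)  =>  sin(theta) = lambda / (2*d)
sin(theta) = 0.0799 / (2 * 0.351149) = 0.113769
theta = 6.533 deg


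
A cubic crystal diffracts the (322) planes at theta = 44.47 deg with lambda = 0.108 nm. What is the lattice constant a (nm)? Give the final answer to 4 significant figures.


d = lambda / (2*sin(theta))
d = 0.108 / (2*sin(44.47 deg))
d = 0.0770839 nm
a = d * sqrt(h^2+k^2+l^2) = 0.0770839 * sqrt(17)
a = 0.3178 nm


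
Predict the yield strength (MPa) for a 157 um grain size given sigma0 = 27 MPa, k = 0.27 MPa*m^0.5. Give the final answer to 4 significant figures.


sigma_y = sigma0 + k / sqrt(d)
d = 157 um = 1.57e-04 m
sigma_y = 27 + 0.27 / sqrt(1.57e-04)
sigma_y = 48.55 MPa


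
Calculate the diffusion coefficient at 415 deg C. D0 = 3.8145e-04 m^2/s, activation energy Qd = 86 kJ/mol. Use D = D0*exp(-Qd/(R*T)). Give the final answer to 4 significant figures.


D = D0 * exp(-Qd / (R*T))
T = 688.15 K
D = 3.8145e-04 * exp(-86e3 / (8.314 * 688.15))
D = 1.131e-10 m^2/s


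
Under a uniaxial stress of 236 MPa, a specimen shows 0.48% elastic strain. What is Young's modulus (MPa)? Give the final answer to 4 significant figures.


E = sigma / epsilon
epsilon = 0.48% = 4.8e-03
E = 236 / 4.8e-03
E = 49170 MPa


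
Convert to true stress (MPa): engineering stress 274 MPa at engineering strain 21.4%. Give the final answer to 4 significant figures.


sigma_true = sigma_eng * (1 + epsilon_eng)
sigma_true = 274 * (1 + 0.214)
sigma_true = 332.6 MPa


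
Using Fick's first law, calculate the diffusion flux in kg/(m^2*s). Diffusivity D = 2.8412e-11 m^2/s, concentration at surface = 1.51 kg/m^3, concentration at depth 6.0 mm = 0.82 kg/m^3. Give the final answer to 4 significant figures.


J = -D * (dC/dx) = D * (C1 - C2) / dx
J = 2.8412e-11 * (1.51 - 0.82) / 6e-03
J = 3.267e-09 kg/(m^2*s)


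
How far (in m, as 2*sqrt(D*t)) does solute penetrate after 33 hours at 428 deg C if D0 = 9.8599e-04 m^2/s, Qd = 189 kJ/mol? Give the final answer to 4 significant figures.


Step 1: D = D0 * exp(-Qd/(R*T))
T = 701.15 K
D = 9.8599e-04 * exp(-189e3 / (8.314 * 701.15)) = 8.18734e-18 m^2/s
Step 2: L = 2*sqrt(D*t)
t = 33 h = 118800 s
L = 2*sqrt(8.18734e-18 * 118800) = 1.972e-06 m


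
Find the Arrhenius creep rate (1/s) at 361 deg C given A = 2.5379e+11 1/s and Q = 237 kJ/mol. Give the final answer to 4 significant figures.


rate = A * exp(-Q / (R*T))
T = 361 + 273.15 = 634.15 K
rate = 2.5379e+11 * exp(-237e3 / (8.314 * 634.15))
rate = 7.624e-09 1/s


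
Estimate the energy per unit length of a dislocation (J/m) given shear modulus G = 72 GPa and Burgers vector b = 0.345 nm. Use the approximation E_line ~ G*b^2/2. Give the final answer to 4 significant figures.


E = G*b^2/2
b = 0.345 nm = 3.45e-10 m
G = 72 GPa = 7.2e+10 Pa
E = 0.5 * 7.2e+10 * (3.45e-10)^2
E = 4.285e-09 J/m


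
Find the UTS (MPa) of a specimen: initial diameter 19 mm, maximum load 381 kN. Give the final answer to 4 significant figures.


A0 = pi*(d/2)^2 = pi*(19/2)^2 = 283.529 mm^2
UTS = F_max / A0 = 381*1000 / 283.529
UTS = 1344 MPa


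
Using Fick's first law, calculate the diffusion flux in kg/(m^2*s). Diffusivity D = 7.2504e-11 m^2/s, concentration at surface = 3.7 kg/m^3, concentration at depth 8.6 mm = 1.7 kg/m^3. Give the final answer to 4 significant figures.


J = -D * (dC/dx) = D * (C1 - C2) / dx
J = 7.2504e-11 * (3.7 - 1.7) / 8.6e-03
J = 1.686e-08 kg/(m^2*s)


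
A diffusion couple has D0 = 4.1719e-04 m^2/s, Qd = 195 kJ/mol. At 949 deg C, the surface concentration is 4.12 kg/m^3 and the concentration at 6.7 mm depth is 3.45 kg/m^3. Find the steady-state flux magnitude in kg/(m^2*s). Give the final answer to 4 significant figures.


Step 1: D = D0 * exp(-Qd/(R*T))
T = 949 + 273.15 = 1222.15 K
D = 4.1719e-04 * exp(-195e3 / (8.314 * 1222.15)) = 1.93082e-12 m^2/s
Step 2: J = D * (C1 - C2) / dx
J = 1.93082e-12 * (4.12 - 3.45) / 6.7e-03
J = 1.931e-10 kg/(m^2*s)
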